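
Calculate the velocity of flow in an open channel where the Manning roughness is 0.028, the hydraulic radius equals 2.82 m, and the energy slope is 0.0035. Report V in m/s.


Manning's equation gives V = (1/n) * R^(2/3) * S^(1/2).
First, compute R^(2/3) = 2.82^(2/3) = 1.996.
Next, S^(1/2) = 0.0035^(1/2) = 0.059161.
Then 1/n = 1/0.028 = 35.71.
V = 35.71 * 1.996 * 0.059161 = 4.2174 m/s.

4.2174


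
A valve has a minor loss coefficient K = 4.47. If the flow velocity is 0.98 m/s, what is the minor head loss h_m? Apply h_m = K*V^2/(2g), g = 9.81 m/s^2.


Minor loss formula: h_m = K * V^2/(2g).
V^2 = 0.98^2 = 0.9604.
V^2/(2g) = 0.9604 / 19.62 = 0.049 m.
h_m = 4.47 * 0.049 = 0.2188 m.

0.2188


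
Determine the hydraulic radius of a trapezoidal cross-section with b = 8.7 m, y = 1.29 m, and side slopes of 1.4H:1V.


For a trapezoidal section with side slope z:
A = (b + z*y)*y = (8.7 + 1.4*1.29)*1.29 = 13.553 m^2.
P = b + 2*y*sqrt(1 + z^2) = 8.7 + 2*1.29*sqrt(1 + 1.4^2) = 13.139 m.
R = A/P = 13.553 / 13.139 = 1.0315 m.

1.0315


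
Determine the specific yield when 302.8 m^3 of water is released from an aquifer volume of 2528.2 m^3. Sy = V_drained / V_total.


Specific yield Sy = Volume drained / Total volume.
Sy = 302.8 / 2528.2
   = 0.1198.

0.1198


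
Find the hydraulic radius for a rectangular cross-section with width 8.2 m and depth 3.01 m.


For a rectangular section:
Flow area A = b * y = 8.2 * 3.01 = 24.68 m^2.
Wetted perimeter P = b + 2y = 8.2 + 2*3.01 = 14.22 m.
Hydraulic radius R = A/P = 24.68 / 14.22 = 1.7357 m.

1.7357


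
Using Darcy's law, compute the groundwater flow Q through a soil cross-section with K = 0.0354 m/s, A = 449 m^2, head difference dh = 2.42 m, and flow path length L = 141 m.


Darcy's law: Q = K * A * i, where i = dh/L.
Hydraulic gradient i = 2.42 / 141 = 0.017163.
Q = 0.0354 * 449 * 0.017163
  = 0.2728 m^3/s.

0.2728


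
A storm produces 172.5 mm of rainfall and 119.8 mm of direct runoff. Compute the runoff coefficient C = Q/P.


The runoff coefficient C = runoff depth / rainfall depth.
C = 119.8 / 172.5
  = 0.6945.

0.6945


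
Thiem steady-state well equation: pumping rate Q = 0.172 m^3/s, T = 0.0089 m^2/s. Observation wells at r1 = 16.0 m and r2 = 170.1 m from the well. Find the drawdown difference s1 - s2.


Thiem equation: s1 - s2 = Q/(2*pi*T) * ln(r2/r1).
ln(r2/r1) = ln(170.1/16.0) = 2.3638.
Q/(2*pi*T) = 0.172 / (2*pi*0.0089) = 0.172 / 0.0559 = 3.0758.
s1 - s2 = 3.0758 * 2.3638 = 7.2706 m.

7.2706


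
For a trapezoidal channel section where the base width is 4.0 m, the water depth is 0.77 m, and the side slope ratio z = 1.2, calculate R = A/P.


For a trapezoidal section with side slope z:
A = (b + z*y)*y = (4.0 + 1.2*0.77)*0.77 = 3.791 m^2.
P = b + 2*y*sqrt(1 + z^2) = 4.0 + 2*0.77*sqrt(1 + 1.2^2) = 6.406 m.
R = A/P = 3.791 / 6.406 = 0.5919 m.

0.5919


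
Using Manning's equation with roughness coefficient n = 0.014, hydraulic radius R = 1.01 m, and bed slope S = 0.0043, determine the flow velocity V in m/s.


Manning's equation gives V = (1/n) * R^(2/3) * S^(1/2).
First, compute R^(2/3) = 1.01^(2/3) = 1.0067.
Next, S^(1/2) = 0.0043^(1/2) = 0.065574.
Then 1/n = 1/0.014 = 71.43.
V = 71.43 * 1.0067 * 0.065574 = 4.7151 m/s.

4.7151


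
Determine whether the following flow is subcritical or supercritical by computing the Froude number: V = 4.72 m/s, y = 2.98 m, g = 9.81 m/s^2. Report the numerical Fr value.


The Froude number is defined as Fr = V / sqrt(g*y).
g*y = 9.81 * 2.98 = 29.2338.
sqrt(g*y) = sqrt(29.2338) = 5.4068.
Fr = 4.72 / 5.4068 = 0.873.
Since Fr < 1, the flow is subcritical.

0.873


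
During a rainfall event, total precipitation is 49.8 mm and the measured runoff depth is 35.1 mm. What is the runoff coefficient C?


The runoff coefficient C = runoff depth / rainfall depth.
C = 35.1 / 49.8
  = 0.7048.

0.7048


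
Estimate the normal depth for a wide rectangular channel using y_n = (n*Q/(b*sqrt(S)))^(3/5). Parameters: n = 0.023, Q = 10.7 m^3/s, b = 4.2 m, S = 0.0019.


We use the wide-channel approximation y_n = (n*Q/(b*sqrt(S)))^(3/5).
sqrt(S) = sqrt(0.0019) = 0.043589.
Numerator: n*Q = 0.023 * 10.7 = 0.2461.
Denominator: b*sqrt(S) = 4.2 * 0.043589 = 0.183074.
arg = 1.3443.
y_n = 1.3443^(3/5) = 1.1942 m.

1.1942


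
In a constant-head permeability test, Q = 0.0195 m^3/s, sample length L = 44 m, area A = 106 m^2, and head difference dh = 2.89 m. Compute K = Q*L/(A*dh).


From K = Q*L / (A*dh):
Numerator: Q*L = 0.0195 * 44 = 0.858.
Denominator: A*dh = 106 * 2.89 = 306.34.
K = 0.858 / 306.34 = 0.002801 m/s.

0.002801


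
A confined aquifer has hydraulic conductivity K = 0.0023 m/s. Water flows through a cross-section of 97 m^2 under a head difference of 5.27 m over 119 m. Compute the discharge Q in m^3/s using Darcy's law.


Darcy's law: Q = K * A * i, where i = dh/L.
Hydraulic gradient i = 5.27 / 119 = 0.044286.
Q = 0.0023 * 97 * 0.044286
  = 0.0099 m^3/s.

0.0099


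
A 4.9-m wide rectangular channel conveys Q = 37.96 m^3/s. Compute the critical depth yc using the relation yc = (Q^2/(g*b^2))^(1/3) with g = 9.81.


Using yc = (Q^2 / (g * b^2))^(1/3):
Q^2 = 37.96^2 = 1440.96.
g * b^2 = 9.81 * 4.9^2 = 9.81 * 24.01 = 235.54.
Q^2 / (g*b^2) = 1440.96 / 235.54 = 6.1177.
yc = 6.1177^(1/3) = 1.8289 m.

1.8289


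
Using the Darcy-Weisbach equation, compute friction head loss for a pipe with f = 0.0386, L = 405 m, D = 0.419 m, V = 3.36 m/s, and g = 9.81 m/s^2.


Darcy-Weisbach equation: h_f = f * (L/D) * V^2/(2g).
f * L/D = 0.0386 * 405/0.419 = 37.3103.
V^2/(2g) = 3.36^2 / (2*9.81) = 11.2896 / 19.62 = 0.5754 m.
h_f = 37.3103 * 0.5754 = 21.469 m.

21.469


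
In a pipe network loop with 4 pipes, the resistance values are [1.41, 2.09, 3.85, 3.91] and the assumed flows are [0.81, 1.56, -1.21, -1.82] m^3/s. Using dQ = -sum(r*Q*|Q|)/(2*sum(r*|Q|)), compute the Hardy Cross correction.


Numerator terms (r*Q*|Q|): 1.41*0.81*|0.81| = 0.9251; 2.09*1.56*|1.56| = 5.0862; 3.85*-1.21*|-1.21| = -5.6368; 3.91*-1.82*|-1.82| = -12.9515.
Sum of numerator = -12.5769.
Denominator terms (r*|Q|): 1.41*|0.81| = 1.1421; 2.09*|1.56| = 3.2604; 3.85*|-1.21| = 4.6585; 3.91*|-1.82| = 7.1162.
2 * sum of denominator = 2 * 16.1772 = 32.3544.
dQ = --12.5769 / 32.3544 = 0.3887 m^3/s.

0.3887


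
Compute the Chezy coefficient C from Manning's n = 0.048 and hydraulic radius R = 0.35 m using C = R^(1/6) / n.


The Chezy coefficient relates to Manning's n through C = R^(1/6) / n.
R^(1/6) = 0.35^(1/6) = 0.839482.
C = 0.839482 / 0.048 = 17.49 m^(1/2)/s.

17.49


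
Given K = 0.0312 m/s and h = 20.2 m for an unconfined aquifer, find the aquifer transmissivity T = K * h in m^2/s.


Transmissivity is defined as T = K * h.
T = 0.0312 * 20.2
  = 0.6302 m^2/s.

0.6302


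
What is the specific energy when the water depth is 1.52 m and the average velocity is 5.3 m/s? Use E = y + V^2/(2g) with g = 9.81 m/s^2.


Specific energy E = y + V^2/(2g).
Velocity head = V^2/(2g) = 5.3^2 / (2*9.81) = 28.09 / 19.62 = 1.4317 m.
E = 1.52 + 1.4317 = 2.9517 m.

2.9517


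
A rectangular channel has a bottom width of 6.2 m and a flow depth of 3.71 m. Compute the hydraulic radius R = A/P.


For a rectangular section:
Flow area A = b * y = 6.2 * 3.71 = 23.0 m^2.
Wetted perimeter P = b + 2y = 6.2 + 2*3.71 = 13.62 m.
Hydraulic radius R = A/P = 23.0 / 13.62 = 1.6888 m.

1.6888


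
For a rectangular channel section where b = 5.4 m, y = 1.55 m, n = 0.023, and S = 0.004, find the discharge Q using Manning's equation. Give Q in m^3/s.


For a rectangular channel, the cross-sectional area A = b * y = 5.4 * 1.55 = 8.37 m^2.
The wetted perimeter P = b + 2y = 5.4 + 2*1.55 = 8.5 m.
Hydraulic radius R = A/P = 8.37/8.5 = 0.9847 m.
Velocity V = (1/n)*R^(2/3)*S^(1/2) = (1/0.023)*0.9847^(2/3)*0.004^(1/2) = 2.7217 m/s.
Discharge Q = A * V = 8.37 * 2.7217 = 22.781 m^3/s.

22.781


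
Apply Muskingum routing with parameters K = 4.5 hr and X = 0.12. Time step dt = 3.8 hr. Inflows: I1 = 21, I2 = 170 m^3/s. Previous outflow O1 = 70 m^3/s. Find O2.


Muskingum coefficients:
denom = 2*K*(1-X) + dt = 2*4.5*(1-0.12) + 3.8 = 11.72.
C0 = (dt - 2*K*X)/denom = (3.8 - 2*4.5*0.12)/11.72 = 0.2321.
C1 = (dt + 2*K*X)/denom = (3.8 + 2*4.5*0.12)/11.72 = 0.4164.
C2 = (2*K*(1-X) - dt)/denom = 0.3515.
O2 = C0*I2 + C1*I1 + C2*O1
   = 0.2321*170 + 0.4164*21 + 0.3515*70
   = 72.81 m^3/s.

72.81


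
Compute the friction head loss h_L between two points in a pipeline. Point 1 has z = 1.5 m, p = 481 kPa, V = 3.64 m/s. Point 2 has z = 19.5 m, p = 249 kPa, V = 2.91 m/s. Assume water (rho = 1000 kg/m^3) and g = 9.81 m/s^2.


Total head at each section: H = z + p/(rho*g) + V^2/(2g).
H1 = 1.5 + 481*1000/(1000*9.81) + 3.64^2/(2*9.81)
   = 1.5 + 49.032 + 0.6753
   = 51.207 m.
H2 = 19.5 + 249*1000/(1000*9.81) + 2.91^2/(2*9.81)
   = 19.5 + 25.382 + 0.4316
   = 45.314 m.
h_L = H1 - H2 = 51.207 - 45.314 = 5.893 m.

5.893


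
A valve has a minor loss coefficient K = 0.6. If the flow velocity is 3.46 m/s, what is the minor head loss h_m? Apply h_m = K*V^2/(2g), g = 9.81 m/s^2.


Minor loss formula: h_m = K * V^2/(2g).
V^2 = 3.46^2 = 11.9716.
V^2/(2g) = 11.9716 / 19.62 = 0.6102 m.
h_m = 0.6 * 0.6102 = 0.3661 m.

0.3661


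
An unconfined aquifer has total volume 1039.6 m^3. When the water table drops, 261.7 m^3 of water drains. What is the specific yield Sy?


Specific yield Sy = Volume drained / Total volume.
Sy = 261.7 / 1039.6
   = 0.2517.

0.2517


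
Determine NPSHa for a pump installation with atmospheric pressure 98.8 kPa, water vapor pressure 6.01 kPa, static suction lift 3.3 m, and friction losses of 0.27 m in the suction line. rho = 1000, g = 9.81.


NPSHa = p_atm/(rho*g) - z_s - hf_s - p_vap/(rho*g).
p_atm/(rho*g) = 98.8*1000 / (1000*9.81) = 10.071 m.
p_vap/(rho*g) = 6.01*1000 / (1000*9.81) = 0.613 m.
NPSHa = 10.071 - 3.3 - 0.27 - 0.613
      = 5.89 m.

5.89


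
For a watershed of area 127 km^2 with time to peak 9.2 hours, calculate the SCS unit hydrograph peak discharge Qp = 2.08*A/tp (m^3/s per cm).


SCS formula: Qp = 2.08 * A / tp.
Qp = 2.08 * 127 / 9.2
   = 264.16 / 9.2
   = 28.71 m^3/s per cm.

28.71


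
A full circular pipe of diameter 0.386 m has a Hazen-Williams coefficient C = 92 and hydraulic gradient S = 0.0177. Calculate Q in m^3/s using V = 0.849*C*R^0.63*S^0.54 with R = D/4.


For a full circular pipe, R = D/4 = 0.386/4 = 0.0965 m.
V = 0.849 * 92 * 0.0965^0.63 * 0.0177^0.54
  = 0.849 * 92 * 0.22922 * 0.113215
  = 2.027 m/s.
Pipe area A = pi*D^2/4 = pi*0.386^2/4 = 0.117 m^2.
Q = A * V = 0.117 * 2.027 = 0.2372 m^3/s.

0.2372


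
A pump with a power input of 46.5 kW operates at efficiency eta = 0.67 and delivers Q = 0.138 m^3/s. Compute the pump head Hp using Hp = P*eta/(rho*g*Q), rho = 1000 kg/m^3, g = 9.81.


Pump head formula: Hp = P * eta / (rho * g * Q).
Numerator: P * eta = 46.5 * 1000 * 0.67 = 31155.0 W.
Denominator: rho * g * Q = 1000 * 9.81 * 0.138 = 1353.78.
Hp = 31155.0 / 1353.78 = 23.01 m.

23.01


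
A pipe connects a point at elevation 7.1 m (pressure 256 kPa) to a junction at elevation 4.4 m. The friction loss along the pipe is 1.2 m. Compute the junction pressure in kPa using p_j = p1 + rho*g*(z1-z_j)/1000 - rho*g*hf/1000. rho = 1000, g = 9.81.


Junction pressure: p_j = p1 + rho*g*(z1 - z_j)/1000 - rho*g*hf/1000.
Elevation term = 1000*9.81*(7.1 - 4.4)/1000 = 26.487 kPa.
Friction term = 1000*9.81*1.2/1000 = 11.772 kPa.
p_j = 256 + 26.487 - 11.772 = 270.71 kPa.

270.71


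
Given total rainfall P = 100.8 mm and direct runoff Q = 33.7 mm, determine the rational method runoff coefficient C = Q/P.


The runoff coefficient C = runoff depth / rainfall depth.
C = 33.7 / 100.8
  = 0.3343.

0.3343


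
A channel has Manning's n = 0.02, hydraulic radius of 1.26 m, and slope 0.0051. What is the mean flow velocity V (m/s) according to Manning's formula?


Manning's equation gives V = (1/n) * R^(2/3) * S^(1/2).
First, compute R^(2/3) = 1.26^(2/3) = 1.1666.
Next, S^(1/2) = 0.0051^(1/2) = 0.071414.
Then 1/n = 1/0.02 = 50.0.
V = 50.0 * 1.1666 * 0.071414 = 4.1655 m/s.

4.1655


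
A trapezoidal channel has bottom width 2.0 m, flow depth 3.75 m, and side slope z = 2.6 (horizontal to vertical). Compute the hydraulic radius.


For a trapezoidal section with side slope z:
A = (b + z*y)*y = (2.0 + 2.6*3.75)*3.75 = 44.062 m^2.
P = b + 2*y*sqrt(1 + z^2) = 2.0 + 2*3.75*sqrt(1 + 2.6^2) = 22.893 m.
R = A/P = 44.062 / 22.893 = 1.9248 m.

1.9248


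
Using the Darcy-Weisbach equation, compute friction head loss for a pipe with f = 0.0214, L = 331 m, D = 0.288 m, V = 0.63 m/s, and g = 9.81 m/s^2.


Darcy-Weisbach equation: h_f = f * (L/D) * V^2/(2g).
f * L/D = 0.0214 * 331/0.288 = 24.5951.
V^2/(2g) = 0.63^2 / (2*9.81) = 0.3969 / 19.62 = 0.0202 m.
h_f = 24.5951 * 0.0202 = 0.498 m.

0.498


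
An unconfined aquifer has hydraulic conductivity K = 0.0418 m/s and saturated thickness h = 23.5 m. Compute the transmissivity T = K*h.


Transmissivity is defined as T = K * h.
T = 0.0418 * 23.5
  = 0.9823 m^2/s.

0.9823


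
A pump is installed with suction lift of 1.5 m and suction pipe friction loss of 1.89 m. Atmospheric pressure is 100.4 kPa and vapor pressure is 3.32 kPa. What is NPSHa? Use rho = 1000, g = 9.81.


NPSHa = p_atm/(rho*g) - z_s - hf_s - p_vap/(rho*g).
p_atm/(rho*g) = 100.4*1000 / (1000*9.81) = 10.234 m.
p_vap/(rho*g) = 3.32*1000 / (1000*9.81) = 0.338 m.
NPSHa = 10.234 - 1.5 - 1.89 - 0.338
      = 6.51 m.

6.51


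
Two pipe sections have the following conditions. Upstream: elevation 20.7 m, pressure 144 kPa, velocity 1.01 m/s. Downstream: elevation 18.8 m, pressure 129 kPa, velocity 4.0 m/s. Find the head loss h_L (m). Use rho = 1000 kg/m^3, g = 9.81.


Total head at each section: H = z + p/(rho*g) + V^2/(2g).
H1 = 20.7 + 144*1000/(1000*9.81) + 1.01^2/(2*9.81)
   = 20.7 + 14.679 + 0.052
   = 35.431 m.
H2 = 18.8 + 129*1000/(1000*9.81) + 4.0^2/(2*9.81)
   = 18.8 + 13.15 + 0.8155
   = 32.765 m.
h_L = H1 - H2 = 35.431 - 32.765 = 2.666 m.

2.666


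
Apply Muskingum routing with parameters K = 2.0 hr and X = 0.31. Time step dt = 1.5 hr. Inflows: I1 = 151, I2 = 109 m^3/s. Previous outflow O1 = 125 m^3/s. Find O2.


Muskingum coefficients:
denom = 2*K*(1-X) + dt = 2*2.0*(1-0.31) + 1.5 = 4.26.
C0 = (dt - 2*K*X)/denom = (1.5 - 2*2.0*0.31)/4.26 = 0.061.
C1 = (dt + 2*K*X)/denom = (1.5 + 2*2.0*0.31)/4.26 = 0.6432.
C2 = (2*K*(1-X) - dt)/denom = 0.2958.
O2 = C0*I2 + C1*I1 + C2*O1
   = 0.061*109 + 0.6432*151 + 0.2958*125
   = 140.75 m^3/s.

140.75


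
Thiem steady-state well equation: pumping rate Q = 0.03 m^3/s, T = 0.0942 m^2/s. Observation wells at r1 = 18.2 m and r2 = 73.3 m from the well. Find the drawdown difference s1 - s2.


Thiem equation: s1 - s2 = Q/(2*pi*T) * ln(r2/r1).
ln(r2/r1) = ln(73.3/18.2) = 1.3931.
Q/(2*pi*T) = 0.03 / (2*pi*0.0942) = 0.03 / 0.5919 = 0.0507.
s1 - s2 = 0.0507 * 1.3931 = 0.0706 m.

0.0706


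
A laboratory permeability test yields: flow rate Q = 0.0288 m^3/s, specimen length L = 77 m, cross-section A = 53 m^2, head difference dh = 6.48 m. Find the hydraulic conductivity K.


From K = Q*L / (A*dh):
Numerator: Q*L = 0.0288 * 77 = 2.2176.
Denominator: A*dh = 53 * 6.48 = 343.44.
K = 2.2176 / 343.44 = 0.006457 m/s.

0.006457


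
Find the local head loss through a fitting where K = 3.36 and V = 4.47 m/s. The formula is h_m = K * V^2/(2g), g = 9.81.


Minor loss formula: h_m = K * V^2/(2g).
V^2 = 4.47^2 = 19.9809.
V^2/(2g) = 19.9809 / 19.62 = 1.0184 m.
h_m = 3.36 * 1.0184 = 3.4218 m.

3.4218


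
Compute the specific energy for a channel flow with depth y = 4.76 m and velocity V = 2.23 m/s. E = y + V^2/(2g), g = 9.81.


Specific energy E = y + V^2/(2g).
Velocity head = V^2/(2g) = 2.23^2 / (2*9.81) = 4.9729 / 19.62 = 0.2535 m.
E = 4.76 + 0.2535 = 5.0135 m.

5.0135


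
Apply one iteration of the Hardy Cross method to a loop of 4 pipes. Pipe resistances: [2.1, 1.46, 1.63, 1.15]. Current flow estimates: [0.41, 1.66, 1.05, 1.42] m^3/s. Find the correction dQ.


Numerator terms (r*Q*|Q|): 2.1*0.41*|0.41| = 0.353; 1.46*1.66*|1.66| = 4.0232; 1.63*1.05*|1.05| = 1.7971; 1.15*1.42*|1.42| = 2.3189.
Sum of numerator = 8.4921.
Denominator terms (r*|Q|): 2.1*|0.41| = 0.861; 1.46*|1.66| = 2.4236; 1.63*|1.05| = 1.7115; 1.15*|1.42| = 1.633.
2 * sum of denominator = 2 * 6.6291 = 13.2582.
dQ = -8.4921 / 13.2582 = -0.6405 m^3/s.

-0.6405


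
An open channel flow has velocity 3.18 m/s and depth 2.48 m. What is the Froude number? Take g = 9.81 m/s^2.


The Froude number is defined as Fr = V / sqrt(g*y).
g*y = 9.81 * 2.48 = 24.3288.
sqrt(g*y) = sqrt(24.3288) = 4.9324.
Fr = 3.18 / 4.9324 = 0.6447.

0.6447


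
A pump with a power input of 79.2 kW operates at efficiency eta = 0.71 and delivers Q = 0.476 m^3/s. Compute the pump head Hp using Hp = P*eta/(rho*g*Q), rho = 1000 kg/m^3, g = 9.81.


Pump head formula: Hp = P * eta / (rho * g * Q).
Numerator: P * eta = 79.2 * 1000 * 0.71 = 56232.0 W.
Denominator: rho * g * Q = 1000 * 9.81 * 0.476 = 4669.56.
Hp = 56232.0 / 4669.56 = 12.04 m.

12.04


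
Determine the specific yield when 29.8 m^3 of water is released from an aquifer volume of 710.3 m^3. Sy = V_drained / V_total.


Specific yield Sy = Volume drained / Total volume.
Sy = 29.8 / 710.3
   = 0.042.

0.042


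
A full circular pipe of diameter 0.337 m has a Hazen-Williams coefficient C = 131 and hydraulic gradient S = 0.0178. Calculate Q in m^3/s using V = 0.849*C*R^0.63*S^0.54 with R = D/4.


For a full circular pipe, R = D/4 = 0.337/4 = 0.0843 m.
V = 0.849 * 131 * 0.0843^0.63 * 0.0178^0.54
  = 0.849 * 131 * 0.210431 * 0.11356
  = 2.6578 m/s.
Pipe area A = pi*D^2/4 = pi*0.337^2/4 = 0.0892 m^2.
Q = A * V = 0.0892 * 2.6578 = 0.2371 m^3/s.

0.2371


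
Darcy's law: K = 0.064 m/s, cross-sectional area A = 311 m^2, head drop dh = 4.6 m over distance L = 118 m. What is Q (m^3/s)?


Darcy's law: Q = K * A * i, where i = dh/L.
Hydraulic gradient i = 4.6 / 118 = 0.038983.
Q = 0.064 * 311 * 0.038983
  = 0.7759 m^3/s.

0.7759


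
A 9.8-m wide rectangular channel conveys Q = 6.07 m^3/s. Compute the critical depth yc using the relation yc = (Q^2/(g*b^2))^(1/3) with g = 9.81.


Using yc = (Q^2 / (g * b^2))^(1/3):
Q^2 = 6.07^2 = 36.84.
g * b^2 = 9.81 * 9.8^2 = 9.81 * 96.04 = 942.15.
Q^2 / (g*b^2) = 36.84 / 942.15 = 0.0391.
yc = 0.0391^(1/3) = 0.3394 m.

0.3394


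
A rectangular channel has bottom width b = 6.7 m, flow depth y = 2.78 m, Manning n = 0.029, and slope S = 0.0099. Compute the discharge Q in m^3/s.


For a rectangular channel, the cross-sectional area A = b * y = 6.7 * 2.78 = 18.63 m^2.
The wetted perimeter P = b + 2y = 6.7 + 2*2.78 = 12.26 m.
Hydraulic radius R = A/P = 18.63/12.26 = 1.5192 m.
Velocity V = (1/n)*R^(2/3)*S^(1/2) = (1/0.029)*1.5192^(2/3)*0.0099^(1/2) = 4.5343 m/s.
Discharge Q = A * V = 18.63 * 4.5343 = 84.455 m^3/s.

84.455


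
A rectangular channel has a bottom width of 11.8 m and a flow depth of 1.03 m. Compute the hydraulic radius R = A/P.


For a rectangular section:
Flow area A = b * y = 11.8 * 1.03 = 12.15 m^2.
Wetted perimeter P = b + 2y = 11.8 + 2*1.03 = 13.86 m.
Hydraulic radius R = A/P = 12.15 / 13.86 = 0.8769 m.

0.8769


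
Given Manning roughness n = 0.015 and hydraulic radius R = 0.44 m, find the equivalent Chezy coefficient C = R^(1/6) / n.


The Chezy coefficient relates to Manning's n through C = R^(1/6) / n.
R^(1/6) = 0.44^(1/6) = 0.872118.
C = 0.872118 / 0.015 = 58.14 m^(1/2)/s.

58.14


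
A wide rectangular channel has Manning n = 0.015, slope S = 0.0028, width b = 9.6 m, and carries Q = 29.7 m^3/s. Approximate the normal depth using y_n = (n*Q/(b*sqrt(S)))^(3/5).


We use the wide-channel approximation y_n = (n*Q/(b*sqrt(S)))^(3/5).
sqrt(S) = sqrt(0.0028) = 0.052915.
Numerator: n*Q = 0.015 * 29.7 = 0.4455.
Denominator: b*sqrt(S) = 9.6 * 0.052915 = 0.507984.
arg = 0.877.
y_n = 0.877^(3/5) = 0.9243 m.

0.9243


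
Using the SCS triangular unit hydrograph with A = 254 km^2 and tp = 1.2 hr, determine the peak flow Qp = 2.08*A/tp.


SCS formula: Qp = 2.08 * A / tp.
Qp = 2.08 * 254 / 1.2
   = 528.32 / 1.2
   = 440.27 m^3/s per cm.

440.27


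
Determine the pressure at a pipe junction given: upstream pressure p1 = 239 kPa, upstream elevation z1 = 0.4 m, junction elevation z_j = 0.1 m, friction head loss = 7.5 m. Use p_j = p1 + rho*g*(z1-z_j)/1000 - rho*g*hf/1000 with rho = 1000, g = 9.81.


Junction pressure: p_j = p1 + rho*g*(z1 - z_j)/1000 - rho*g*hf/1000.
Elevation term = 1000*9.81*(0.4 - 0.1)/1000 = 2.943 kPa.
Friction term = 1000*9.81*7.5/1000 = 73.575 kPa.
p_j = 239 + 2.943 - 73.575 = 168.37 kPa.

168.37


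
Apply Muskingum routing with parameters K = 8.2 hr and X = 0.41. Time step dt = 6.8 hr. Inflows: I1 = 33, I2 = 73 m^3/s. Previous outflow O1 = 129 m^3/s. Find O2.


Muskingum coefficients:
denom = 2*K*(1-X) + dt = 2*8.2*(1-0.41) + 6.8 = 16.476.
C0 = (dt - 2*K*X)/denom = (6.8 - 2*8.2*0.41)/16.476 = 0.0046.
C1 = (dt + 2*K*X)/denom = (6.8 + 2*8.2*0.41)/16.476 = 0.8208.
C2 = (2*K*(1-X) - dt)/denom = 0.1746.
O2 = C0*I2 + C1*I1 + C2*O1
   = 0.0046*73 + 0.8208*33 + 0.1746*129
   = 49.94 m^3/s.

49.94


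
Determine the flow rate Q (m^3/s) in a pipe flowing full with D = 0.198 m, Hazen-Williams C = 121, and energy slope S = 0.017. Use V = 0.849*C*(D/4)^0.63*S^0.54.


For a full circular pipe, R = D/4 = 0.198/4 = 0.0495 m.
V = 0.849 * 121 * 0.0495^0.63 * 0.017^0.54
  = 0.849 * 121 * 0.150522 * 0.110775
  = 1.7129 m/s.
Pipe area A = pi*D^2/4 = pi*0.198^2/4 = 0.0308 m^2.
Q = A * V = 0.0308 * 1.7129 = 0.0527 m^3/s.

0.0527


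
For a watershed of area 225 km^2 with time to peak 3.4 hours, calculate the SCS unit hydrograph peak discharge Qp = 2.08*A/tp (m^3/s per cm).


SCS formula: Qp = 2.08 * A / tp.
Qp = 2.08 * 225 / 3.4
   = 468.0 / 3.4
   = 137.65 m^3/s per cm.

137.65


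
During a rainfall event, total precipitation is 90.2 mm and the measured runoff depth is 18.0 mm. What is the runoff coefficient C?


The runoff coefficient C = runoff depth / rainfall depth.
C = 18.0 / 90.2
  = 0.1996.

0.1996


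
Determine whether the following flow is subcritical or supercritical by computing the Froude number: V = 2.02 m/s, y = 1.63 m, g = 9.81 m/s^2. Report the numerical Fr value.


The Froude number is defined as Fr = V / sqrt(g*y).
g*y = 9.81 * 1.63 = 15.9903.
sqrt(g*y) = sqrt(15.9903) = 3.9988.
Fr = 2.02 / 3.9988 = 0.5052.
Since Fr < 1, the flow is subcritical.

0.5052


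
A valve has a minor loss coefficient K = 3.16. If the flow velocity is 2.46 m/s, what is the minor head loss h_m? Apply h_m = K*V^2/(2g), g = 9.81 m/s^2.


Minor loss formula: h_m = K * V^2/(2g).
V^2 = 2.46^2 = 6.0516.
V^2/(2g) = 6.0516 / 19.62 = 0.3084 m.
h_m = 3.16 * 0.3084 = 0.9747 m.

0.9747


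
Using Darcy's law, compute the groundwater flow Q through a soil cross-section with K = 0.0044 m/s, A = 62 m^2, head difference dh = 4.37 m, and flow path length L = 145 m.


Darcy's law: Q = K * A * i, where i = dh/L.
Hydraulic gradient i = 4.37 / 145 = 0.030138.
Q = 0.0044 * 62 * 0.030138
  = 0.0082 m^3/s.

0.0082


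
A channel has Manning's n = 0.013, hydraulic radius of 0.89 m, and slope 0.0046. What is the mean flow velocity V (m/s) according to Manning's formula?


Manning's equation gives V = (1/n) * R^(2/3) * S^(1/2).
First, compute R^(2/3) = 0.89^(2/3) = 0.9253.
Next, S^(1/2) = 0.0046^(1/2) = 0.067823.
Then 1/n = 1/0.013 = 76.92.
V = 76.92 * 0.9253 * 0.067823 = 4.8272 m/s.

4.8272


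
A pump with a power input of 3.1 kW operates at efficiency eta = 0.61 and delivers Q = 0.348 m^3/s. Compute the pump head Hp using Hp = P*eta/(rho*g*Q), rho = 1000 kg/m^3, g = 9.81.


Pump head formula: Hp = P * eta / (rho * g * Q).
Numerator: P * eta = 3.1 * 1000 * 0.61 = 1891.0 W.
Denominator: rho * g * Q = 1000 * 9.81 * 0.348 = 3413.88.
Hp = 1891.0 / 3413.88 = 0.55 m.

0.55


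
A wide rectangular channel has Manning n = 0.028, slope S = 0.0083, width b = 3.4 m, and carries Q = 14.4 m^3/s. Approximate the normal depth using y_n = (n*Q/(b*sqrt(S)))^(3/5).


We use the wide-channel approximation y_n = (n*Q/(b*sqrt(S)))^(3/5).
sqrt(S) = sqrt(0.0083) = 0.091104.
Numerator: n*Q = 0.028 * 14.4 = 0.4032.
Denominator: b*sqrt(S) = 3.4 * 0.091104 = 0.309754.
arg = 1.3017.
y_n = 1.3017^(3/5) = 1.1714 m.

1.1714


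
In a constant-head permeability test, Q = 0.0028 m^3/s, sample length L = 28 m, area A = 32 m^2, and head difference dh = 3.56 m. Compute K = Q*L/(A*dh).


From K = Q*L / (A*dh):
Numerator: Q*L = 0.0028 * 28 = 0.0784.
Denominator: A*dh = 32 * 3.56 = 113.92.
K = 0.0784 / 113.92 = 0.000688 m/s.

0.000688


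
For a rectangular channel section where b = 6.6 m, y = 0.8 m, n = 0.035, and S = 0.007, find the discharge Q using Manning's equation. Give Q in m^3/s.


For a rectangular channel, the cross-sectional area A = b * y = 6.6 * 0.8 = 5.28 m^2.
The wetted perimeter P = b + 2y = 6.6 + 2*0.8 = 8.2 m.
Hydraulic radius R = A/P = 5.28/8.2 = 0.6439 m.
Velocity V = (1/n)*R^(2/3)*S^(1/2) = (1/0.035)*0.6439^(2/3)*0.007^(1/2) = 1.7825 m/s.
Discharge Q = A * V = 5.28 * 1.7825 = 9.412 m^3/s.

9.412


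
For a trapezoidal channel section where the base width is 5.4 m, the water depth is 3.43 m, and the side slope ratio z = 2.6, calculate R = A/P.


For a trapezoidal section with side slope z:
A = (b + z*y)*y = (5.4 + 2.6*3.43)*3.43 = 49.111 m^2.
P = b + 2*y*sqrt(1 + z^2) = 5.4 + 2*3.43*sqrt(1 + 2.6^2) = 24.51 m.
R = A/P = 49.111 / 24.51 = 2.0037 m.

2.0037


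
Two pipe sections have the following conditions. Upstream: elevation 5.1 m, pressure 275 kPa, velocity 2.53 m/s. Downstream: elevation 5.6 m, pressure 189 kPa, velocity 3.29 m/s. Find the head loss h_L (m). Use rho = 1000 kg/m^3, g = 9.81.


Total head at each section: H = z + p/(rho*g) + V^2/(2g).
H1 = 5.1 + 275*1000/(1000*9.81) + 2.53^2/(2*9.81)
   = 5.1 + 28.033 + 0.3262
   = 33.459 m.
H2 = 5.6 + 189*1000/(1000*9.81) + 3.29^2/(2*9.81)
   = 5.6 + 19.266 + 0.5517
   = 25.418 m.
h_L = H1 - H2 = 33.459 - 25.418 = 8.041 m.

8.041


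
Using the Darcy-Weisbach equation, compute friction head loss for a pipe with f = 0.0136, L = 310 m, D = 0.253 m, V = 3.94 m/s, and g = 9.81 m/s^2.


Darcy-Weisbach equation: h_f = f * (L/D) * V^2/(2g).
f * L/D = 0.0136 * 310/0.253 = 16.664.
V^2/(2g) = 3.94^2 / (2*9.81) = 15.5236 / 19.62 = 0.7912 m.
h_f = 16.664 * 0.7912 = 13.185 m.

13.185


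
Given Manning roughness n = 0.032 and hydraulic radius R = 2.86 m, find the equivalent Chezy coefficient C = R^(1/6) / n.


The Chezy coefficient relates to Manning's n through C = R^(1/6) / n.
R^(1/6) = 2.86^(1/6) = 1.191409.
C = 1.191409 / 0.032 = 37.23 m^(1/2)/s.

37.23


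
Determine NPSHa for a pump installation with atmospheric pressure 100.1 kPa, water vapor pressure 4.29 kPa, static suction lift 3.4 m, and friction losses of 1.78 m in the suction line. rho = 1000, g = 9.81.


NPSHa = p_atm/(rho*g) - z_s - hf_s - p_vap/(rho*g).
p_atm/(rho*g) = 100.1*1000 / (1000*9.81) = 10.204 m.
p_vap/(rho*g) = 4.29*1000 / (1000*9.81) = 0.437 m.
NPSHa = 10.204 - 3.4 - 1.78 - 0.437
      = 4.59 m.

4.59


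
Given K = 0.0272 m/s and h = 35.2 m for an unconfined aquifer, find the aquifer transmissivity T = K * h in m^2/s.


Transmissivity is defined as T = K * h.
T = 0.0272 * 35.2
  = 0.9574 m^2/s.

0.9574


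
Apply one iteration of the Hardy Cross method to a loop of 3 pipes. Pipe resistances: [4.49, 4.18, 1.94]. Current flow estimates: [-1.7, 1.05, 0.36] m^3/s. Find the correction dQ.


Numerator terms (r*Q*|Q|): 4.49*-1.7*|-1.7| = -12.9761; 4.18*1.05*|1.05| = 4.6085; 1.94*0.36*|0.36| = 0.2514.
Sum of numerator = -8.1162.
Denominator terms (r*|Q|): 4.49*|-1.7| = 7.633; 4.18*|1.05| = 4.389; 1.94*|0.36| = 0.6984.
2 * sum of denominator = 2 * 12.7204 = 25.4408.
dQ = --8.1162 / 25.4408 = 0.319 m^3/s.

0.319


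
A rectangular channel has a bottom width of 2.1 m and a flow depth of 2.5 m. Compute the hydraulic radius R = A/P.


For a rectangular section:
Flow area A = b * y = 2.1 * 2.5 = 5.25 m^2.
Wetted perimeter P = b + 2y = 2.1 + 2*2.5 = 7.1 m.
Hydraulic radius R = A/P = 5.25 / 7.1 = 0.7394 m.

0.7394


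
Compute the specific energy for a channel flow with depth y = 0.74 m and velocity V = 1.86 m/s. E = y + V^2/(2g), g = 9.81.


Specific energy E = y + V^2/(2g).
Velocity head = V^2/(2g) = 1.86^2 / (2*9.81) = 3.4596 / 19.62 = 0.1763 m.
E = 0.74 + 0.1763 = 0.9163 m.

0.9163


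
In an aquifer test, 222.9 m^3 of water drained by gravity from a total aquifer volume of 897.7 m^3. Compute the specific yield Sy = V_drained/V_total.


Specific yield Sy = Volume drained / Total volume.
Sy = 222.9 / 897.7
   = 0.2483.

0.2483


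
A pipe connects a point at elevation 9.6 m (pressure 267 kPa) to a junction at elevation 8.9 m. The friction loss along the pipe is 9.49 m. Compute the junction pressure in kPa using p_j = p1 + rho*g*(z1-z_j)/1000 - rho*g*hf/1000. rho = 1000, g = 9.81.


Junction pressure: p_j = p1 + rho*g*(z1 - z_j)/1000 - rho*g*hf/1000.
Elevation term = 1000*9.81*(9.6 - 8.9)/1000 = 6.867 kPa.
Friction term = 1000*9.81*9.49/1000 = 93.097 kPa.
p_j = 267 + 6.867 - 93.097 = 180.77 kPa.

180.77


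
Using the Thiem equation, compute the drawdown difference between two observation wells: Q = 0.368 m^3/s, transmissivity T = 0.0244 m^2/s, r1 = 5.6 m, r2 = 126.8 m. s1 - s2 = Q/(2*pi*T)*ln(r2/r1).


Thiem equation: s1 - s2 = Q/(2*pi*T) * ln(r2/r1).
ln(r2/r1) = ln(126.8/5.6) = 3.1198.
Q/(2*pi*T) = 0.368 / (2*pi*0.0244) = 0.368 / 0.1533 = 2.4004.
s1 - s2 = 2.4004 * 3.1198 = 7.4888 m.

7.4888


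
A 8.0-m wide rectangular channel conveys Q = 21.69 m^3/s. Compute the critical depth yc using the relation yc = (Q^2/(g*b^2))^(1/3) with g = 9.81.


Using yc = (Q^2 / (g * b^2))^(1/3):
Q^2 = 21.69^2 = 470.46.
g * b^2 = 9.81 * 8.0^2 = 9.81 * 64.0 = 627.84.
Q^2 / (g*b^2) = 470.46 / 627.84 = 0.7493.
yc = 0.7493^(1/3) = 0.9083 m.

0.9083


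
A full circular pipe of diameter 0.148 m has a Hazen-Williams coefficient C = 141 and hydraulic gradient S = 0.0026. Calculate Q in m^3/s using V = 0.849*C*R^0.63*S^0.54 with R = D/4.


For a full circular pipe, R = D/4 = 0.148/4 = 0.037 m.
V = 0.849 * 141 * 0.037^0.63 * 0.0026^0.54
  = 0.849 * 141 * 0.125305 * 0.040187
  = 0.6028 m/s.
Pipe area A = pi*D^2/4 = pi*0.148^2/4 = 0.0172 m^2.
Q = A * V = 0.0172 * 0.6028 = 0.0104 m^3/s.

0.0104


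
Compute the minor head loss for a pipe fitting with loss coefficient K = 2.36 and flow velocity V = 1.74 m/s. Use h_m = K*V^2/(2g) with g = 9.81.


Minor loss formula: h_m = K * V^2/(2g).
V^2 = 1.74^2 = 3.0276.
V^2/(2g) = 3.0276 / 19.62 = 0.1543 m.
h_m = 2.36 * 0.1543 = 0.3642 m.

0.3642


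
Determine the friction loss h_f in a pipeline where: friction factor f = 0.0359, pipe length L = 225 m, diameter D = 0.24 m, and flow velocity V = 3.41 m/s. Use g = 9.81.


Darcy-Weisbach equation: h_f = f * (L/D) * V^2/(2g).
f * L/D = 0.0359 * 225/0.24 = 33.6563.
V^2/(2g) = 3.41^2 / (2*9.81) = 11.6281 / 19.62 = 0.5927 m.
h_f = 33.6563 * 0.5927 = 19.947 m.

19.947


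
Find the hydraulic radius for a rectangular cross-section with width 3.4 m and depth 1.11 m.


For a rectangular section:
Flow area A = b * y = 3.4 * 1.11 = 3.77 m^2.
Wetted perimeter P = b + 2y = 3.4 + 2*1.11 = 5.62 m.
Hydraulic radius R = A/P = 3.77 / 5.62 = 0.6715 m.

0.6715


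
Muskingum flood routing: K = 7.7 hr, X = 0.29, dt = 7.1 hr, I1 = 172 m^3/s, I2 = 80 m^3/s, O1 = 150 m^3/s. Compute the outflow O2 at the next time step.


Muskingum coefficients:
denom = 2*K*(1-X) + dt = 2*7.7*(1-0.29) + 7.1 = 18.034.
C0 = (dt - 2*K*X)/denom = (7.1 - 2*7.7*0.29)/18.034 = 0.1461.
C1 = (dt + 2*K*X)/denom = (7.1 + 2*7.7*0.29)/18.034 = 0.6413.
C2 = (2*K*(1-X) - dt)/denom = 0.2126.
O2 = C0*I2 + C1*I1 + C2*O1
   = 0.1461*80 + 0.6413*172 + 0.2126*150
   = 153.89 m^3/s.

153.89


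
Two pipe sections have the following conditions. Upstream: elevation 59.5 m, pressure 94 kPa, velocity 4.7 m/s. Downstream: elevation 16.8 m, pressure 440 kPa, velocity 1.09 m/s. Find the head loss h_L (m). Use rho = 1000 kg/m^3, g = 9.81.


Total head at each section: H = z + p/(rho*g) + V^2/(2g).
H1 = 59.5 + 94*1000/(1000*9.81) + 4.7^2/(2*9.81)
   = 59.5 + 9.582 + 1.1259
   = 70.208 m.
H2 = 16.8 + 440*1000/(1000*9.81) + 1.09^2/(2*9.81)
   = 16.8 + 44.852 + 0.0606
   = 61.713 m.
h_L = H1 - H2 = 70.208 - 61.713 = 8.495 m.

8.495


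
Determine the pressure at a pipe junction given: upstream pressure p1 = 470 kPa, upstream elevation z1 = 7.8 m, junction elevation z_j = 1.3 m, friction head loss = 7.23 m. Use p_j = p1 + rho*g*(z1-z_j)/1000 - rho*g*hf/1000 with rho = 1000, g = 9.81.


Junction pressure: p_j = p1 + rho*g*(z1 - z_j)/1000 - rho*g*hf/1000.
Elevation term = 1000*9.81*(7.8 - 1.3)/1000 = 63.765 kPa.
Friction term = 1000*9.81*7.23/1000 = 70.926 kPa.
p_j = 470 + 63.765 - 70.926 = 462.84 kPa.

462.84


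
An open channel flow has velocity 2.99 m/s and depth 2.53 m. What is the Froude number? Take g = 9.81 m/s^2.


The Froude number is defined as Fr = V / sqrt(g*y).
g*y = 9.81 * 2.53 = 24.8193.
sqrt(g*y) = sqrt(24.8193) = 4.9819.
Fr = 2.99 / 4.9819 = 0.6002.

0.6002


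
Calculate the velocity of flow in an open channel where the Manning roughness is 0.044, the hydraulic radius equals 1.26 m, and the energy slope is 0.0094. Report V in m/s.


Manning's equation gives V = (1/n) * R^(2/3) * S^(1/2).
First, compute R^(2/3) = 1.26^(2/3) = 1.1666.
Next, S^(1/2) = 0.0094^(1/2) = 0.096954.
Then 1/n = 1/0.044 = 22.73.
V = 22.73 * 1.1666 * 0.096954 = 2.5705 m/s.

2.5705


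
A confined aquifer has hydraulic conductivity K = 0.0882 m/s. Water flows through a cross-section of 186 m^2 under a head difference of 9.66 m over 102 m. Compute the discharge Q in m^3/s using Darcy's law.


Darcy's law: Q = K * A * i, where i = dh/L.
Hydraulic gradient i = 9.66 / 102 = 0.094706.
Q = 0.0882 * 186 * 0.094706
  = 1.5537 m^3/s.

1.5537


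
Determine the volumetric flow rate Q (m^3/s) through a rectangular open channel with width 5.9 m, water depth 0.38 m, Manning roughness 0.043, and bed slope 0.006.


For a rectangular channel, the cross-sectional area A = b * y = 5.9 * 0.38 = 2.24 m^2.
The wetted perimeter P = b + 2y = 5.9 + 2*0.38 = 6.66 m.
Hydraulic radius R = A/P = 2.24/6.66 = 0.3366 m.
Velocity V = (1/n)*R^(2/3)*S^(1/2) = (1/0.043)*0.3366^(2/3)*0.006^(1/2) = 0.8717 m/s.
Discharge Q = A * V = 2.24 * 0.8717 = 1.954 m^3/s.

1.954


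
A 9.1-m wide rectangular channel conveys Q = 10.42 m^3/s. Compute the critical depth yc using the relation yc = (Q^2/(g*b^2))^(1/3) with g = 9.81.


Using yc = (Q^2 / (g * b^2))^(1/3):
Q^2 = 10.42^2 = 108.58.
g * b^2 = 9.81 * 9.1^2 = 9.81 * 82.81 = 812.37.
Q^2 / (g*b^2) = 108.58 / 812.37 = 0.1337.
yc = 0.1337^(1/3) = 0.5113 m.

0.5113


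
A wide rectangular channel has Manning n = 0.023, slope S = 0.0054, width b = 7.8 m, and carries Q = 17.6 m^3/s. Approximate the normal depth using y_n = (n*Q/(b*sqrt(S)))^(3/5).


We use the wide-channel approximation y_n = (n*Q/(b*sqrt(S)))^(3/5).
sqrt(S) = sqrt(0.0054) = 0.073485.
Numerator: n*Q = 0.023 * 17.6 = 0.4048.
Denominator: b*sqrt(S) = 7.8 * 0.073485 = 0.573183.
arg = 0.7062.
y_n = 0.7062^(3/5) = 0.8117 m.

0.8117


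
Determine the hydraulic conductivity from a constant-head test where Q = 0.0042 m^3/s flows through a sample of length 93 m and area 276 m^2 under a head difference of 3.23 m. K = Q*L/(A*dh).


From K = Q*L / (A*dh):
Numerator: Q*L = 0.0042 * 93 = 0.3906.
Denominator: A*dh = 276 * 3.23 = 891.48.
K = 0.3906 / 891.48 = 0.000438 m/s.

0.000438


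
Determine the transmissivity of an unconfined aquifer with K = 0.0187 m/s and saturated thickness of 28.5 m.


Transmissivity is defined as T = K * h.
T = 0.0187 * 28.5
  = 0.533 m^2/s.

0.533


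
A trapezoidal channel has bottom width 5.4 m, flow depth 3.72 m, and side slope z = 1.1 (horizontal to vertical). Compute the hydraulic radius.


For a trapezoidal section with side slope z:
A = (b + z*y)*y = (5.4 + 1.1*3.72)*3.72 = 35.31 m^2.
P = b + 2*y*sqrt(1 + z^2) = 5.4 + 2*3.72*sqrt(1 + 1.1^2) = 16.46 m.
R = A/P = 35.31 / 16.46 = 2.1452 m.

2.1452


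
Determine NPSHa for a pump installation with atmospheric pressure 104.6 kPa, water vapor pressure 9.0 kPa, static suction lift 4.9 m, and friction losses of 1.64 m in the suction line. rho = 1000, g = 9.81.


NPSHa = p_atm/(rho*g) - z_s - hf_s - p_vap/(rho*g).
p_atm/(rho*g) = 104.6*1000 / (1000*9.81) = 10.663 m.
p_vap/(rho*g) = 9.0*1000 / (1000*9.81) = 0.917 m.
NPSHa = 10.663 - 4.9 - 1.64 - 0.917
      = 3.21 m.

3.21


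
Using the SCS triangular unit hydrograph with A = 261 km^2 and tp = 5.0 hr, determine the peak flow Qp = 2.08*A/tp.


SCS formula: Qp = 2.08 * A / tp.
Qp = 2.08 * 261 / 5.0
   = 542.88 / 5.0
   = 108.58 m^3/s per cm.

108.58


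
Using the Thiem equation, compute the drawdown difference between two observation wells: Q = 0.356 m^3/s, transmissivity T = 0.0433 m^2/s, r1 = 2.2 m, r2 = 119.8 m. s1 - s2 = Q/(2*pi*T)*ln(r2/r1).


Thiem equation: s1 - s2 = Q/(2*pi*T) * ln(r2/r1).
ln(r2/r1) = ln(119.8/2.2) = 3.9974.
Q/(2*pi*T) = 0.356 / (2*pi*0.0433) = 0.356 / 0.2721 = 1.3085.
s1 - s2 = 1.3085 * 3.9974 = 5.2307 m.

5.2307


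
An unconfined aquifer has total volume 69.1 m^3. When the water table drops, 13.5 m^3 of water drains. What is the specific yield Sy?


Specific yield Sy = Volume drained / Total volume.
Sy = 13.5 / 69.1
   = 0.1954.

0.1954


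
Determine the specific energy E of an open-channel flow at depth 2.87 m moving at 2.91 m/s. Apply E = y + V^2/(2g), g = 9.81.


Specific energy E = y + V^2/(2g).
Velocity head = V^2/(2g) = 2.91^2 / (2*9.81) = 8.4681 / 19.62 = 0.4316 m.
E = 2.87 + 0.4316 = 3.3016 m.

3.3016


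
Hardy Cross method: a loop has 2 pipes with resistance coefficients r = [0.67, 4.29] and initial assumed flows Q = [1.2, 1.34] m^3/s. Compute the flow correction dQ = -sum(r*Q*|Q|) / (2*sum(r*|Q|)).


Numerator terms (r*Q*|Q|): 0.67*1.2*|1.2| = 0.9648; 4.29*1.34*|1.34| = 7.7031.
Sum of numerator = 8.6679.
Denominator terms (r*|Q|): 0.67*|1.2| = 0.804; 4.29*|1.34| = 5.7486.
2 * sum of denominator = 2 * 6.5526 = 13.1052.
dQ = -8.6679 / 13.1052 = -0.6614 m^3/s.

-0.6614


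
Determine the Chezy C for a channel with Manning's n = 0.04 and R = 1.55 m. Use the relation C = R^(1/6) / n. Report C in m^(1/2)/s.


The Chezy coefficient relates to Manning's n through C = R^(1/6) / n.
R^(1/6) = 1.55^(1/6) = 1.075776.
C = 1.075776 / 0.04 = 26.89 m^(1/2)/s.

26.89


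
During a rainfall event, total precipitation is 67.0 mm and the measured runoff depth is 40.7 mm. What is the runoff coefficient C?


The runoff coefficient C = runoff depth / rainfall depth.
C = 40.7 / 67.0
  = 0.6075.

0.6075


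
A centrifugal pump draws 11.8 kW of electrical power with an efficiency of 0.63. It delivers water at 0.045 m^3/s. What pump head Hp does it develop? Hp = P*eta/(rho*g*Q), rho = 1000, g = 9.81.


Pump head formula: Hp = P * eta / (rho * g * Q).
Numerator: P * eta = 11.8 * 1000 * 0.63 = 7434.0 W.
Denominator: rho * g * Q = 1000 * 9.81 * 0.045 = 441.45.
Hp = 7434.0 / 441.45 = 16.84 m.

16.84


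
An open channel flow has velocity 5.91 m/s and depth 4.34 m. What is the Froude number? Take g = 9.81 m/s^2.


The Froude number is defined as Fr = V / sqrt(g*y).
g*y = 9.81 * 4.34 = 42.5754.
sqrt(g*y) = sqrt(42.5754) = 6.525.
Fr = 5.91 / 6.525 = 0.9057.

0.9057


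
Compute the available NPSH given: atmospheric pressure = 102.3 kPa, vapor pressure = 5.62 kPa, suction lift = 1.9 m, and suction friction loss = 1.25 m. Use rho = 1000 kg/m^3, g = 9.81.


NPSHa = p_atm/(rho*g) - z_s - hf_s - p_vap/(rho*g).
p_atm/(rho*g) = 102.3*1000 / (1000*9.81) = 10.428 m.
p_vap/(rho*g) = 5.62*1000 / (1000*9.81) = 0.573 m.
NPSHa = 10.428 - 1.9 - 1.25 - 0.573
      = 6.71 m.

6.71


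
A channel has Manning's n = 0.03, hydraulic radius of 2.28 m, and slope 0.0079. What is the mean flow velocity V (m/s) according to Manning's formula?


Manning's equation gives V = (1/n) * R^(2/3) * S^(1/2).
First, compute R^(2/3) = 2.28^(2/3) = 1.7323.
Next, S^(1/2) = 0.0079^(1/2) = 0.088882.
Then 1/n = 1/0.03 = 33.33.
V = 33.33 * 1.7323 * 0.088882 = 5.1323 m/s.

5.1323
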